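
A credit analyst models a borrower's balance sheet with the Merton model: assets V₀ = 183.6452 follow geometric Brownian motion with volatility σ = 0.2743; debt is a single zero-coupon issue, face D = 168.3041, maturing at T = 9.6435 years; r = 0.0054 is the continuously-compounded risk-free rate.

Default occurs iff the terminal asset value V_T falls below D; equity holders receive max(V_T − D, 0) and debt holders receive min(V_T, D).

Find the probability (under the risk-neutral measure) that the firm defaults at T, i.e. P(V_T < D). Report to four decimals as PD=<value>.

PD=0.6035

d₁ = [ln(V₀/D) + (r + σ²/2)T] / (σ√T)
   = [ln(183.6452/168.3041) + (0.0054 + 0.5·0.2743²)·9.6435] / (0.2743·√9.6435)
   = [0.087233 + 0.414866] / 0.851811 = 0.589449
d₂ = d₁ − σ√T = 0.589449 − 0.851811 = -0.262362
risk-neutral PD = N(−d₂) = N(0.262362) = 0.603479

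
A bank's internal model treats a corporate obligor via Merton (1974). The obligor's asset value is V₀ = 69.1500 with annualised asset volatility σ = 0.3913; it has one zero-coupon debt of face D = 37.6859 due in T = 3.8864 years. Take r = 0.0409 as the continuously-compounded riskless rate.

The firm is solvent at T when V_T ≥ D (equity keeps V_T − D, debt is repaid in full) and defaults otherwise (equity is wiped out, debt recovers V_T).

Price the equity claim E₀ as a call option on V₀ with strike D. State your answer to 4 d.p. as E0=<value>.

E0=39.9330

d₁ = [ln(V₀/D) + (r + σ²/2)T] / (σ√T)
   = [ln(69.1500/37.6859) + (0.0409 + 0.5·0.3913²)·3.8864] / (0.3913·√3.8864)
   = [0.606992 + 0.456488] / 0.771407 = 1.378624
d₂ = d₁ − σ√T = 1.378624 − 0.771407 = 0.607217
N(d₁) = 0.915995,  N(d₂) = 0.728147,  e^(−rT) = 0.853036
E₀ = V₀·N(d₁) − D·e^(−rT)·N(d₂)
   = 69.1500·0.915995 − 37.6859·0.853036·0.728147 = 39.932996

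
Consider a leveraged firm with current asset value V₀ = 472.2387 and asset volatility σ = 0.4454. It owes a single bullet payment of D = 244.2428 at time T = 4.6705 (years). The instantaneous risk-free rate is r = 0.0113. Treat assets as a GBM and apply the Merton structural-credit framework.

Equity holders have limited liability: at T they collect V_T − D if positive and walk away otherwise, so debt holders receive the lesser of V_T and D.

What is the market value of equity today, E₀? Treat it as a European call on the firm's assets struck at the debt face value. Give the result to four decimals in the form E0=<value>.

E0=280.3331

d₁ = [ln(V₀/D) + (r + σ²/2)T] / (σ√T)
   = [ln(472.2387/244.2428) + (0.0113 + 0.5·0.4454²)·4.6705] / (0.4454·√4.6705)
   = [0.659322 + 0.516046] / 0.962569 = 1.221074
d₂ = d₁ − σ√T = 1.221074 − 0.962569 = 0.258505
N(d₁) = 0.888971,  N(d₂) = 0.601991,  e^(−rT) = 0.948592
E₀ = V₀·N(d₁) − D·e^(−rT)·N(d₂)
   = 472.2387·0.888971 − 244.2428·0.948592·0.601991 = 280.333094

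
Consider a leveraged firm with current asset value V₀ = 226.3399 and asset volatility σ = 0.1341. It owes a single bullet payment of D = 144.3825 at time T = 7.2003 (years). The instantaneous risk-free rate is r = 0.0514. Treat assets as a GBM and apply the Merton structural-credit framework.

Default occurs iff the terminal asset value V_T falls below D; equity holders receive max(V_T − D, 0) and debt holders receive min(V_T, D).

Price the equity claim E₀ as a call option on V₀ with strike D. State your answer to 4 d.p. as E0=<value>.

d₁ = [ln(V₀/D) + (r + σ²/2)T] / (σ√T)
   = [ln(226.3399/144.3825) + (0.0514 + 0.5·0.1341²)·7.2003] / (0.1341·√7.2003)
   = [0.449572 + 0.434836] / 0.359836 = 2.457812
d₂ = d₁ − σ√T = 2.457812 − 0.359836 = 2.097976
N(d₁) = 0.993011,  N(d₂) = 0.982046,  e^(−rT) = 0.690668
E₀ = V₀·N(d₁) − D·e^(−rT)·N(d₂)
   = 226.3399·0.993011 − 144.3825·0.690668·0.982046 = 126.827847

E0=126.8278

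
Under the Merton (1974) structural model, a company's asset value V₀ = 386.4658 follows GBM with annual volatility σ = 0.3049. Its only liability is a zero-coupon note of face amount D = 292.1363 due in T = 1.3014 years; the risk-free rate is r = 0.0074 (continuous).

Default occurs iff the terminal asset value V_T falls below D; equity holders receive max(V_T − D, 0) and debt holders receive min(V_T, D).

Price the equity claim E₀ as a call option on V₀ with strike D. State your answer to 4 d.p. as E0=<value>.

d₁ = [ln(V₀/D) + (r + σ²/2)T] / (σ√T)
   = [ln(386.4658/292.1363) + (0.0074 + 0.5·0.3049²)·1.3014] / (0.3049·√1.3014)
   = [0.279823 + 0.070122] / 0.347827 = 1.006090
d₂ = d₁ − σ√T = 1.006090 − 0.347827 = 0.658264
N(d₁) = 0.842814,  N(d₂) = 0.744816,  e^(−rT) = 0.990416
E₀ = V₀·N(d₁) − D·e^(−rT)·N(d₂)
   = 386.4658·0.842814 − 292.1363·0.990416·0.744816 = 110.216465

E0=110.2165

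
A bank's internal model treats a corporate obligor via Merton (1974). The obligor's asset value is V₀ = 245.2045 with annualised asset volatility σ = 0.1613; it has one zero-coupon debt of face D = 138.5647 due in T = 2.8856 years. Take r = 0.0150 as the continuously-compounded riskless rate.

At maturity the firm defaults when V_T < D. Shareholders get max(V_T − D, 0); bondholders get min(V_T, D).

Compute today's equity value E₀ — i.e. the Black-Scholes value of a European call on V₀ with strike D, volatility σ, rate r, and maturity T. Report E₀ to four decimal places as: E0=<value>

E0=112.7226

d₁ = [ln(V₀/D) + (r + σ²/2)T] / (σ√T)
   = [ln(245.2045/138.5647) + (0.0150 + 0.5·0.1613²)·2.8856] / (0.1613·√2.8856)
   = [0.570755 + 0.080822] / 0.274001 = 2.378010
d₂ = d₁ − σ√T = 2.378010 − 0.274001 = 2.104009
N(d₁) = 0.991297,  N(d₂) = 0.982311,  e^(−rT) = 0.957639
E₀ = V₀·N(d₁) − D·e^(−rT)·N(d₂)
   = 245.2045·0.991297 − 138.5647·0.957639·0.982311 = 112.722649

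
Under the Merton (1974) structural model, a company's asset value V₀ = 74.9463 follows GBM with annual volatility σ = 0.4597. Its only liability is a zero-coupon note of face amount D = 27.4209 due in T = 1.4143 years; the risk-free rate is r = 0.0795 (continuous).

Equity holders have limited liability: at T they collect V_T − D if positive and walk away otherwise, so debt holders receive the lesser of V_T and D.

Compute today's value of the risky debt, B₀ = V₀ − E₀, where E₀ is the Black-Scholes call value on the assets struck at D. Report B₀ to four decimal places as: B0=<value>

B0=24.3337

d₁ = [ln(V₀/D) + (r + σ²/2)T] / (σ√T)
   = [ln(74.9463/27.4209) + (0.0795 + 0.5·0.4597²)·1.4143] / (0.4597·√1.4143)
   = [1.005466 + 0.261875] / 0.546695 = 2.318186
d₂ = d₁ − σ√T = 2.318186 − 0.546695 = 1.771490
N(d₁) = 0.989780,  N(d₂) = 0.961760,  e^(−rT) = 0.893654
E₀ = V₀·N(d₁) − D·e^(−rT)·N(d₂)
   = 74.9463·0.989780 − 27.4209·0.893654·0.961760 = 50.612640
B₀ = V₀ − E₀ = 74.9463 − 50.612640 = 24.333660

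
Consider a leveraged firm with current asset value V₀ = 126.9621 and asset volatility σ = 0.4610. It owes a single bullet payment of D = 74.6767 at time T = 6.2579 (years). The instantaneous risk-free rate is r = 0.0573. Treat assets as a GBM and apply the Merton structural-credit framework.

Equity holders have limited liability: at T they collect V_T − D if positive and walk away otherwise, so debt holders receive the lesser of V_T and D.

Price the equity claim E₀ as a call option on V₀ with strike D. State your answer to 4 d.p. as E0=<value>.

E0=85.5684

d₁ = [ln(V₀/D) + (r + σ²/2)T] / (σ√T)
   = [ln(126.9621/74.6767) + (0.0573 + 0.5·0.4610²)·6.2579] / (0.4610·√6.2579)
   = [0.530720 + 1.023545] / 1.153228 = 1.347752
d₂ = d₁ − σ√T = 1.347752 − 1.153228 = 0.194524
N(d₁) = 0.911131,  N(d₂) = 0.577117,  e^(−rT) = 0.698669
E₀ = V₀·N(d₁) − D·e^(−rT)·N(d₂)
   = 126.9621·0.911131 − 74.6767·0.698669·0.577117 = 85.568399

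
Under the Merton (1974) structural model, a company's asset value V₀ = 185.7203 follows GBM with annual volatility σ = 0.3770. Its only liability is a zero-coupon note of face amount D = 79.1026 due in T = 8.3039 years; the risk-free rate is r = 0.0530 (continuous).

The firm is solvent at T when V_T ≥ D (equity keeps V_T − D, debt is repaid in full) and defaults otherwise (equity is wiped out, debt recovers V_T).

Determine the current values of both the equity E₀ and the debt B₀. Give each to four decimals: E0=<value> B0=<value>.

d₁ = [ln(V₀/D) + (r + σ²/2)T] / (σ√T)
   = [ln(185.7203/79.1026) + (0.0530 + 0.5·0.3770²)·8.3039] / (0.3770·√8.3039)
   = [0.853496 + 1.030219] / 1.086382 = 1.733935
d₂ = d₁ − σ√T = 1.733935 − 1.086382 = 0.647554
N(d₁) = 0.958535,  N(d₂) = 0.741363,  e^(−rT) = 0.643968
E₀ = V₀·N(d₁) − D·e^(−rT)·N(d₂)
   = 185.7203·0.958535 − 79.1026·0.643968·0.741363 = 140.254764
B₀ = V₀ − E₀ = 185.7203 − 140.254764 = 45.465536

E0=140.2548 B0=45.4655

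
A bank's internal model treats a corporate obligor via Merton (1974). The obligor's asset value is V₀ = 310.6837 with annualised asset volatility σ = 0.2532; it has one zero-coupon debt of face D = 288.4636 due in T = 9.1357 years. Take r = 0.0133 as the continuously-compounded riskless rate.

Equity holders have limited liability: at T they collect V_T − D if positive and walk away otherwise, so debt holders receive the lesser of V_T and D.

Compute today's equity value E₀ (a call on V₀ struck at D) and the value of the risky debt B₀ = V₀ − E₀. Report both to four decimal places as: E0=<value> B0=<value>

E0=114.5757 B0=196.1080

d₁ = [ln(V₀/D) + (r + σ²/2)T] / (σ√T)
   = [ln(310.6837/288.4636) + (0.0133 + 0.5·0.2532²)·9.1357] / (0.2532·√9.1357)
   = [0.074206 + 0.414351] / 0.765305 = 0.638382
d₂ = d₁ − σ√T = 0.638382 − 0.765305 = -0.126923
N(d₁) = 0.738388,  N(d₂) = 0.449501,  e^(−rT) = 0.885587
E₀ = V₀·N(d₁) − D·e^(−rT)·N(d₂)
   = 310.6837·0.738388 − 288.4636·0.885587·0.449501 = 114.575724
B₀ = V₀ − E₀ = 310.6837 − 114.575724 = 196.107976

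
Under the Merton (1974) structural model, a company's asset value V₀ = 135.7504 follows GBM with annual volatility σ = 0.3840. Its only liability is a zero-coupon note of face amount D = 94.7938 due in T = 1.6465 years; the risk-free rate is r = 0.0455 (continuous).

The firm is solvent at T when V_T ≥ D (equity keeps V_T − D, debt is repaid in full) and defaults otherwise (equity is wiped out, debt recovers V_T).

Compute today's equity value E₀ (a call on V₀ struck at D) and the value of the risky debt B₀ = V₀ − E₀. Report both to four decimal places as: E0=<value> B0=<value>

E0=53.2958 B0=82.4546

d₁ = [ln(V₀/D) + (r + σ²/2)T] / (σ√T)
   = [ln(135.7504/94.7938) + (0.0455 + 0.5·0.3840²)·1.6465] / (0.3840·√1.6465)
   = [0.359114 + 0.196309] / 0.492734 = 1.127228
d₂ = d₁ − σ√T = 1.127228 − 0.492734 = 0.634494
N(d₁) = 0.870177,  N(d₂) = 0.737121,  e^(−rT) = 0.927822
E₀ = V₀·N(d₁) − D·e^(−rT)·N(d₂)
   = 135.7504·0.870177 − 94.7938·0.927822·0.737121 = 53.295802
B₀ = V₀ − E₀ = 135.7504 − 53.295802 = 82.454598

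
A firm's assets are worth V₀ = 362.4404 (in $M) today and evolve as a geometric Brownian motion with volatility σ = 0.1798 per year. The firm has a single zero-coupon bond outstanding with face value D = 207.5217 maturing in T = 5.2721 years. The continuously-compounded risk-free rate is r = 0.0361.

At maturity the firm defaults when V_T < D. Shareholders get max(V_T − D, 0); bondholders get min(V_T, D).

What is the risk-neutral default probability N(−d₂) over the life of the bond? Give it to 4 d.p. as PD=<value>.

d₁ = [ln(V₀/D) + (r + σ²/2)T] / (σ√T)
   = [ln(362.4404/207.5217) + (0.0361 + 0.5·0.1798²)·5.2721] / (0.1798·√5.2721)
   = [0.557624 + 0.275541] / 0.412840 = 2.018132
d₂ = d₁ − σ√T = 2.018132 − 0.412840 = 1.605293
risk-neutral PD = N(−d₂) = N(-1.605293) = 0.054215

PD=0.0542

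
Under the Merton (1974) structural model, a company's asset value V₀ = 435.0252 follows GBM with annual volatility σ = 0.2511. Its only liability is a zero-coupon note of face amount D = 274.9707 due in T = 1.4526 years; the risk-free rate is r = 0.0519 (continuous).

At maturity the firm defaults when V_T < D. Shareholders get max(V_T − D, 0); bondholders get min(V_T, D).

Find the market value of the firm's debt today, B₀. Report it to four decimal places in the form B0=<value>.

d₁ = [ln(V₀/D) + (r + σ²/2)T] / (σ√T)
   = [ln(435.0252/274.9707) + (0.0519 + 0.5·0.2511²)·1.4526] / (0.2511·√1.4526)
   = [0.458739 + 0.121184] / 0.302635 = 1.916245
d₂ = d₁ − σ√T = 1.916245 − 0.302635 = 1.613609
N(d₁) = 0.972333,  N(d₂) = 0.946694,  e^(−rT) = 0.927382
E₀ = V₀·N(d₁) − D·e^(−rT)·N(d₂)
   = 435.0252·0.972333 − 274.9707·0.927382·0.946694 = 181.579752
B₀ = V₀ − E₀ = 435.0252 − 181.579752 = 253.445448

B0=253.4454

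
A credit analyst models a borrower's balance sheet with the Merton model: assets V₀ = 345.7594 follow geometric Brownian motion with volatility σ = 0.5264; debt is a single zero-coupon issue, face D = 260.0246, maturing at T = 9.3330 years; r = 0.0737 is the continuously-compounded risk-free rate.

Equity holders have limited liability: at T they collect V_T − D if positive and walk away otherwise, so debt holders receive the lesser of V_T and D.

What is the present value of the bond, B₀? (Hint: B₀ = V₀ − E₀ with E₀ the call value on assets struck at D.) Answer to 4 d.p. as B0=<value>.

d₁ = [ln(V₀/D) + (r + σ²/2)T] / (σ√T)
   = [ln(345.7594/260.0246) + (0.0737 + 0.5·0.5264²)·9.3330] / (0.5264·√9.3330)
   = [0.284967 + 1.980915] / 1.608150 = 1.408999
d₂ = d₁ − σ√T = 1.408999 − 1.608150 = -0.199151
N(d₁) = 0.920582,  N(d₂) = 0.421072,  e^(−rT) = 0.502660
E₀ = V₀·N(d₁) − D·e^(−rT)·N(d₂)
   = 345.7594·0.920582 − 260.0246·0.502660·0.421072 = 263.264189
B₀ = V₀ − E₀ = 345.7594 − 263.264189 = 82.495211

B0=82.4952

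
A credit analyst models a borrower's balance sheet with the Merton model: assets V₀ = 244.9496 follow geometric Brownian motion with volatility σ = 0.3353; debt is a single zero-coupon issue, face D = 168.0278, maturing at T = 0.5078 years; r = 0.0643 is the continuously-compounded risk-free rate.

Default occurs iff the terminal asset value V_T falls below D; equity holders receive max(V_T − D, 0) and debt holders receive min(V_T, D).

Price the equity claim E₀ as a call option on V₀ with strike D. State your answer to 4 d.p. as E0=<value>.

d₁ = [ln(V₀/D) + (r + σ²/2)T] / (σ√T)
   = [ln(244.9496/168.0278) + (0.0643 + 0.5·0.3353²)·0.5078] / (0.3353·√0.5078)
   = [0.376923 + 0.061197] / 0.238935 = 1.833634
d₂ = d₁ − σ√T = 1.833634 − 0.238935 = 1.594699
N(d₁) = 0.966646,  N(d₂) = 0.944610,  e^(−rT) = 0.967876
E₀ = V₀·N(d₁) − D·e^(−rT)·N(d₂)
   = 244.9496·0.966646 − 168.0278·0.967876·0.944610 = 83.157517

E0=83.1575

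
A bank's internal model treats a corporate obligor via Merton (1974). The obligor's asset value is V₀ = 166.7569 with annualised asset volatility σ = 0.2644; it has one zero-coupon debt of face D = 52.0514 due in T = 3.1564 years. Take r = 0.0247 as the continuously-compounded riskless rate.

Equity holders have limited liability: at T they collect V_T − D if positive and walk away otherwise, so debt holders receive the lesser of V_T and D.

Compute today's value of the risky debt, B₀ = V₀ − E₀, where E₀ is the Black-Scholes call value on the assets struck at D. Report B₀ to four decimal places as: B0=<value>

d₁ = [ln(V₀/D) + (r + σ²/2)T] / (σ√T)
   = [ln(166.7569/52.0514) + (0.0247 + 0.5·0.2644²)·3.1564] / (0.2644·√3.1564)
   = [1.164305 + 0.188291] / 0.469740 = 2.879458
d₂ = d₁ − σ√T = 2.879458 − 0.469740 = 2.409718
N(d₁) = 0.998008,  N(d₂) = 0.992018,  e^(−rT) = 0.924999
E₀ = V₀·N(d₁) − D·e^(−rT)·N(d₂)
   = 166.7569·0.998008 − 52.0514·0.924999·0.992018 = 118.661617
B₀ = V₀ − E₀ = 166.7569 − 118.661617 = 48.095283

B0=48.0953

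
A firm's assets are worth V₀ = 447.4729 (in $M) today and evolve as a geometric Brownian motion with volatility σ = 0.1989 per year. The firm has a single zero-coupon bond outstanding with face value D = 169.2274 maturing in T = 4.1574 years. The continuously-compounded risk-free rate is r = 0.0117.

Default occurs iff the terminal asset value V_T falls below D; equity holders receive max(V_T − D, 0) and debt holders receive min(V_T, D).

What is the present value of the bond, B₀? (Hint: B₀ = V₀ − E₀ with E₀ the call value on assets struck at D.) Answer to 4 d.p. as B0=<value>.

d₁ = [ln(V₀/D) + (r + σ²/2)T] / (σ√T)
   = [ln(447.4729/169.2274) + (0.0117 + 0.5·0.1989²)·4.1574] / (0.1989·√4.1574)
   = [0.972373 + 0.130877] / 0.405551 = 2.720372
d₂ = d₁ − σ√T = 2.720372 − 0.405551 = 2.314821
N(d₁) = 0.996740,  N(d₂) = 0.989689,  e^(−rT) = 0.952522
E₀ = V₀·N(d₁) − D·e^(−rT)·N(d₂)
   = 447.4729·0.996740 − 169.2274·0.952522·0.989689 = 286.483166
B₀ = V₀ − E₀ = 447.4729 − 286.483166 = 160.989734

B0=160.9897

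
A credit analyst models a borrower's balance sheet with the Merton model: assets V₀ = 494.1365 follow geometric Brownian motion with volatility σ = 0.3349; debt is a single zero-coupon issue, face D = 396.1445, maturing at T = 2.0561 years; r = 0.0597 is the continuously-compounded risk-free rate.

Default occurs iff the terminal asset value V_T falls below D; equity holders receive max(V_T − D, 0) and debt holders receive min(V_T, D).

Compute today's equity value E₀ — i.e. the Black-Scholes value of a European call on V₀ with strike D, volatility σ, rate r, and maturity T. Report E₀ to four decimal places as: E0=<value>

E0=171.0903

d₁ = [ln(V₀/D) + (r + σ²/2)T] / (σ√T)
   = [ln(494.1365/396.1445) + (0.0597 + 0.5·0.3349²)·2.0561] / (0.3349·√2.0561)
   = [0.221033 + 0.238053] / 0.480217 = 0.955997
d₂ = d₁ − σ√T = 0.955997 − 0.480217 = 0.475781
N(d₁) = 0.830463,  N(d₂) = 0.682885,  e^(−rT) = 0.884485
E₀ = V₀·N(d₁) − D·e^(−rT)·N(d₂)
   = 494.1365·0.830463 − 396.1445·0.884485·0.682885 = 171.090281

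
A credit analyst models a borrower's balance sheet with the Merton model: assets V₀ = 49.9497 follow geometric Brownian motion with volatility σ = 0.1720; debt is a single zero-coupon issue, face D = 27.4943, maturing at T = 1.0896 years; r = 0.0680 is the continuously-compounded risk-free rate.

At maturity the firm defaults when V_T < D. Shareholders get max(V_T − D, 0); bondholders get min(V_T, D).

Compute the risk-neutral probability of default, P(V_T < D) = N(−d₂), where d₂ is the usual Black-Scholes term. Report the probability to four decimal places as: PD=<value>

PD=0.0001

d₁ = [ln(V₀/D) + (r + σ²/2)T] / (σ√T)
   = [ln(49.9497/27.4943) + (0.0680 + 0.5·0.1720²)·1.0896] / (0.1720·√1.0896)
   = [0.597038 + 0.090210] / 0.179540 = 3.827820
d₂ = d₁ − σ√T = 3.827820 − 0.179540 = 3.648279
risk-neutral PD = N(−d₂) = N(-3.648279) = 0.000132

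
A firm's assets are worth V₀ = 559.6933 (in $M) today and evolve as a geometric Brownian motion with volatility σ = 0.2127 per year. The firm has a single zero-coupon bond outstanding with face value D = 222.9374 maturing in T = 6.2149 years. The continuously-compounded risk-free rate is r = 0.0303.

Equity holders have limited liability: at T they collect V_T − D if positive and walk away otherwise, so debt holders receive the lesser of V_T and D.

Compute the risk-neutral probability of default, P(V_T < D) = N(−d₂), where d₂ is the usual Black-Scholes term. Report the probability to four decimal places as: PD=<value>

PD=0.0339

d₁ = [ln(V₀/D) + (r + σ²/2)T] / (σ√T)
   = [ln(559.6933/222.9374) + (0.0303 + 0.5·0.2127²)·6.2149] / (0.2127·√6.2149)
   = [0.920498 + 0.328897] / 0.530255 = 2.356216
d₂ = d₁ − σ√T = 2.356216 − 0.530255 = 1.825961
risk-neutral PD = N(−d₂) = N(-1.825961) = 0.033928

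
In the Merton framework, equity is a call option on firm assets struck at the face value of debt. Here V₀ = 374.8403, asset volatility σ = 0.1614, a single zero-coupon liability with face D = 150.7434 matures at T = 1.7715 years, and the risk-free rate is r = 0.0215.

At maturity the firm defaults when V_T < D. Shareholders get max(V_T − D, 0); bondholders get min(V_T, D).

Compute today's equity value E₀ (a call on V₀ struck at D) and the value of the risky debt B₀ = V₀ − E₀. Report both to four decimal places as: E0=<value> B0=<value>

d₁ = [ln(V₀/D) + (r + σ²/2)T] / (σ√T)
   = [ln(374.8403/150.7434) + (0.0215 + 0.5·0.1614²)·1.7715] / (0.1614·√1.7715)
   = [0.910921 + 0.061161] / 0.214820 = 4.525106
d₂ = d₁ − σ√T = 4.525106 − 0.214820 = 4.310287
N(d₁) = 0.999997,  N(d₂) = 0.999992,  e^(−rT) = 0.962629
E₀ = V₀·N(d₁) − D·e^(−rT)·N(d₂)
   = 374.8403·0.999997 − 150.7434·0.962629·0.999992 = 229.730391
B₀ = V₀ − E₀ = 374.8403 − 229.730391 = 145.109909

E0=229.7304 B0=145.1099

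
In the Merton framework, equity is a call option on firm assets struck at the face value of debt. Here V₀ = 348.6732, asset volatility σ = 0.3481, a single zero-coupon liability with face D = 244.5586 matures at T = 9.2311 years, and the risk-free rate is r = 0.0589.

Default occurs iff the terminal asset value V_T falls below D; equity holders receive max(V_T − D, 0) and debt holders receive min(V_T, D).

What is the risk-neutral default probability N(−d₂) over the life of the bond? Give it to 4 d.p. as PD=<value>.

PD=0.3742

d₁ = [ln(V₀/D) + (r + σ²/2)T] / (σ√T)
   = [ln(348.6732/244.5586) + (0.0589 + 0.5·0.3481²)·9.2311] / (0.3481·√9.2311)
   = [0.354680 + 1.102995] / 1.057623 = 1.378256
d₂ = d₁ − σ√T = 1.378256 − 1.057623 = 0.320633
risk-neutral PD = N(−d₂) = N(-0.320633) = 0.374244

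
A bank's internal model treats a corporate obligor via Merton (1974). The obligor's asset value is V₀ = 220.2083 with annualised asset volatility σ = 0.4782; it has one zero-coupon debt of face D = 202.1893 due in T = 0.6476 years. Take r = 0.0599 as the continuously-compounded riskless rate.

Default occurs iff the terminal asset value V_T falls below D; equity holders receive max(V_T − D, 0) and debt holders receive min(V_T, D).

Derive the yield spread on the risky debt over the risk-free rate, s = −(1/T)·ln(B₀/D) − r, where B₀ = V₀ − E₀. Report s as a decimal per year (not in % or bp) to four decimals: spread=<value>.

spread=0.1710

d₁ = [ln(V₀/D) + (r + σ²/2)T] / (σ√T)
   = [ln(220.2083/202.1893) + (0.0599 + 0.5·0.4782²)·0.6476] / (0.4782·√0.6476)
   = [0.085370 + 0.112836] / 0.384825 = 0.515055
d₂ = d₁ − σ√T = 0.515055 − 0.384825 = 0.130230
N(d₁) = 0.696743,  N(d₂) = 0.551808,  e^(−rT) = 0.961952
E₀ = V₀·N(d₁) − D·e^(−rT)·N(d₂)
   = 220.2083·0.696743 − 202.1893·0.961952·0.551808 = 46.103937
B₀ = V₀ − E₀ = 220.2083 − 46.103937 = 174.104363
spread = −(1/T)·ln(B₀/D) − r = −(1/0.6476)·ln(174.104363/202.1893) − 0.0599 = 0.17102878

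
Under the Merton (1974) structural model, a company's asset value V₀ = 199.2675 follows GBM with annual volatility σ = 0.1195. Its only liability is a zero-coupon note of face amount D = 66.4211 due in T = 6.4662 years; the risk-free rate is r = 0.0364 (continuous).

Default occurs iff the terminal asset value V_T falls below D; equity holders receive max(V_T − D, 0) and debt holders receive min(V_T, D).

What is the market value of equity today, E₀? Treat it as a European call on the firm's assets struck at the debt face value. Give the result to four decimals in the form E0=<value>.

E0=146.7764

d₁ = [ln(V₀/D) + (r + σ²/2)T] / (σ√T)
   = [ln(199.2675/66.4211) + (0.0364 + 0.5·0.1195²)·6.4662] / (0.1195·√6.4662)
   = [1.098633 + 0.281539] / 0.303873 = 4.541935
d₂ = d₁ − σ√T = 4.541935 − 0.303873 = 4.238062
N(d₁) = 0.999997,  N(d₂) = 0.999989,  e^(−rT) = 0.790279
E₀ = V₀·N(d₁) − D·e^(−rT)·N(d₂)
   = 199.2675·0.999997 − 66.4211·0.790279·0.999989 = 146.776359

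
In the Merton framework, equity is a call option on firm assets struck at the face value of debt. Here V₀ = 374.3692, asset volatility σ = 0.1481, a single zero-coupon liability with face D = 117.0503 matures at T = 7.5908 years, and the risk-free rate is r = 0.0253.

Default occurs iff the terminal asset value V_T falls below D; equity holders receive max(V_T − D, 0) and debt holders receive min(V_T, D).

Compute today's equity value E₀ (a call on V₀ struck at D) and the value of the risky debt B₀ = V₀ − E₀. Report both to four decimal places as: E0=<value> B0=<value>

E0=277.7803 B0=96.5889

d₁ = [ln(V₀/D) + (r + σ²/2)T] / (σ√T)
   = [ln(374.3692/117.0503) + (0.0253 + 0.5·0.1481²)·7.5908] / (0.1481·√7.5908)
   = [1.162639 + 0.275294] / 0.408036 = 3.524031
d₂ = d₁ − σ√T = 3.524031 − 0.408036 = 3.115995
N(d₁) = 0.999787,  N(d₂) = 0.999083,  e^(−rT) = 0.825268
E₀ = V₀·N(d₁) − D·e^(−rT)·N(d₂)
   = 374.3692·0.999787 − 117.0503·0.825268·0.999083 = 277.780331
B₀ = V₀ − E₀ = 374.3692 − 277.780331 = 96.588869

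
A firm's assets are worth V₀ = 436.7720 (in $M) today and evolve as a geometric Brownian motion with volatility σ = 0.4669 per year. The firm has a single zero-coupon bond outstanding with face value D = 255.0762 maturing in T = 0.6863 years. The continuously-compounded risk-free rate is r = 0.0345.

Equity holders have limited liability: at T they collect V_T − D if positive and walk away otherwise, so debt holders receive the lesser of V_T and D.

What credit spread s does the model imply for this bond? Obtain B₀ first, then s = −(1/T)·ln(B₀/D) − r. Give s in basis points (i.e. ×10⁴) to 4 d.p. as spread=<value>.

spread=242.6911

d₁ = [ln(V₀/D) + (r + σ²/2)T] / (σ√T)
   = [ln(436.7720/255.0762) + (0.0345 + 0.5·0.4669²)·0.6863] / (0.4669·√0.6863)
   = [0.537849 + 0.098483] / 0.386795 = 1.645139
d₂ = d₁ − σ√T = 1.645139 − 0.386795 = 1.258344
N(d₁) = 0.950029,  N(d₂) = 0.895866,  e^(−rT) = 0.976601
E₀ = V₀·N(d₁) − D·e^(−rT)·N(d₂)
   = 436.7720·0.950029 − 255.0762·0.976601·0.895866 = 191.779136
B₀ = V₀ − E₀ = 436.7720 − 191.779136 = 244.992864
spread = −(1/T)·ln(B₀/D) − r = −(1/0.6863)·ln(244.992864/255.0762) − 0.0345 = 0.02426911
in basis points: 0.02426911 × 10⁴ = 242.6911 bp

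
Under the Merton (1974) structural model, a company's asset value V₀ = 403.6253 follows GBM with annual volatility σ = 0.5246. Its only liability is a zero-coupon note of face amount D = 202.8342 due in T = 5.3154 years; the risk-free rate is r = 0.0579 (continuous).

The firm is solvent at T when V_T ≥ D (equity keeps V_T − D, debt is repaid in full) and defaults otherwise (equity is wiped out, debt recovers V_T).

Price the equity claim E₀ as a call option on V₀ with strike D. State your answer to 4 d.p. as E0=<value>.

E0=285.2424

d₁ = [ln(V₀/D) + (r + σ²/2)T] / (σ√T)
   = [ln(403.6253/202.8342) + (0.0579 + 0.5·0.5246²)·5.3154] / (0.5246·√5.3154)
   = [0.688098 + 1.039174] / 1.209473 = 1.428120
d₂ = d₁ − σ√T = 1.428120 − 1.209473 = 0.218646
N(d₁) = 0.923371,  N(d₂) = 0.586537,  e^(−rT) = 0.735090
E₀ = V₀·N(d₁) − D·e^(−rT)·N(d₂)
   = 403.6253·0.923371 − 202.8342·0.735090·0.586537 = 285.242433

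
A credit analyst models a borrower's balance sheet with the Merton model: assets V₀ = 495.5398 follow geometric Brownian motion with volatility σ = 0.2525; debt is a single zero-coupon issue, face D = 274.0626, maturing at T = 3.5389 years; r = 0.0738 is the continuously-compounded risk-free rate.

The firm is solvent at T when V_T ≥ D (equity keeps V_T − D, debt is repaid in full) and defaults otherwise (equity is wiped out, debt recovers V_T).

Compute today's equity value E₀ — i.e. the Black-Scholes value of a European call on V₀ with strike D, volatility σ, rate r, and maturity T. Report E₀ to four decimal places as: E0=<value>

E0=286.6346

d₁ = [ln(V₀/D) + (r + σ²/2)T] / (σ√T)
   = [ln(495.5398/274.0626) + (0.0738 + 0.5·0.2525²)·3.5389] / (0.2525·√3.5389)
   = [0.592291 + 0.373984] / 0.475002 = 2.034255
d₂ = d₁ − σ√T = 2.034255 − 0.475002 = 1.559253
N(d₁) = 0.979037,  N(d₂) = 0.940532,  e^(−rT) = 0.770149
E₀ = V₀·N(d₁) − D·e^(−rT)·N(d₂)
   = 495.5398·0.979037 − 274.0626·0.770149·0.940532 = 286.634608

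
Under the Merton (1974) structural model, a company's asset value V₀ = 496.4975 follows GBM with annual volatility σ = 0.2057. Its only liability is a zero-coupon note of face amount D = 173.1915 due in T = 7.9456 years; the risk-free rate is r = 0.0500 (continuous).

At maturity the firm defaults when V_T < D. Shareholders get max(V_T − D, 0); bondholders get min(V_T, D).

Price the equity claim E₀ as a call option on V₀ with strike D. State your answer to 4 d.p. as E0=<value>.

d₁ = [ln(V₀/D) + (r + σ²/2)T] / (σ√T)
   = [ln(496.4975/173.1915) + (0.0500 + 0.5·0.2057²)·7.9456] / (0.2057·√7.9456)
   = [1.053181 + 0.565379] / 0.579826 = 2.791458
d₂ = d₁ − σ√T = 2.791458 − 0.579826 = 2.211632
N(d₁) = 0.997376,  N(d₂) = 0.986504,  e^(−rT) = 0.672146
E₀ = V₀·N(d₁) − D·e^(−rT)·N(d₂)
   = 496.4975·0.997376 − 173.1915·0.672146·0.986504 = 380.356045

E0=380.3560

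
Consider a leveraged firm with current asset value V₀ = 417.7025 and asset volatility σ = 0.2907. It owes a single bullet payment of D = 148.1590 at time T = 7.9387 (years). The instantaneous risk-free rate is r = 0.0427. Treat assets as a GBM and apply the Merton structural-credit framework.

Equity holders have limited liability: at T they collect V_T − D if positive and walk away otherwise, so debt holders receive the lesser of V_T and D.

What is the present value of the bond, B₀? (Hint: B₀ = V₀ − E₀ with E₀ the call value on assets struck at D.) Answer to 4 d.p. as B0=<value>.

B0=102.4559

d₁ = [ln(V₀/D) + (r + σ²/2)T] / (σ√T)
   = [ln(417.7025/148.1590) + (0.0427 + 0.5·0.2907²)·7.9387] / (0.2907·√7.9387)
   = [1.036483 + 0.674418] / 0.819068 = 2.088841
d₂ = d₁ − σ√T = 2.088841 − 0.819068 = 1.269773
N(d₁) = 0.981639,  N(d₂) = 0.897917,  e^(−rT) = 0.712495
E₀ = V₀·N(d₁) − D·e^(−rT)·N(d₂)
   = 417.7025·0.981639 − 148.1590·0.712495·0.897917 = 315.246627
B₀ = V₀ − E₀ = 417.7025 − 315.246627 = 102.455873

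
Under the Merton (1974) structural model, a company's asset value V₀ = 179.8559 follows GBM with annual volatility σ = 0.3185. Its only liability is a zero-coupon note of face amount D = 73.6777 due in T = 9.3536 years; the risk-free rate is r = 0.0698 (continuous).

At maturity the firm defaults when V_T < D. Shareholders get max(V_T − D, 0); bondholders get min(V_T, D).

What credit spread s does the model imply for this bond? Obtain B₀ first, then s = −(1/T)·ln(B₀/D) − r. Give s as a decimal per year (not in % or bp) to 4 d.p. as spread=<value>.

spread=0.0051

d₁ = [ln(V₀/D) + (r + σ²/2)T] / (σ√T)
   = [ln(179.8559/73.6777) + (0.0698 + 0.5·0.3185²)·9.3536] / (0.3185·√9.3536)
   = [0.892456 + 1.127306] / 0.974089 = 2.073487
d₂ = d₁ − σ√T = 2.073487 − 0.974089 = 1.099398
N(d₁) = 0.980937,  N(d₂) = 0.864203,  e^(−rT) = 0.520544
E₀ = V₀·N(d₁) − D·e^(−rT)·N(d₂)
   = 179.8559·0.980937 − 73.6777·0.520544·0.864203 = 143.282914
B₀ = V₀ − E₀ = 179.8559 − 143.282914 = 36.572986
spread = −(1/T)·ln(B₀/D) − r = −(1/9.3536)·ln(36.572986/73.6777) − 0.0698 = 0.00507922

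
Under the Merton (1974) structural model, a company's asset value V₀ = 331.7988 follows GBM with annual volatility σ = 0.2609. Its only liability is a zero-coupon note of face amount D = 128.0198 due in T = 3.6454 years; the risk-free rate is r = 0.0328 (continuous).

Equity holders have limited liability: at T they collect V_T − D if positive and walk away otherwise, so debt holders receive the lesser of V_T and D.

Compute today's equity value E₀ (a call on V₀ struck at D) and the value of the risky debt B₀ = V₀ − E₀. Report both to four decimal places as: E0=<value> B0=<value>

E0=218.7347 B0=113.0641

d₁ = [ln(V₀/D) + (r + σ²/2)T] / (σ√T)
   = [ln(331.7988/128.0198) + (0.0328 + 0.5·0.2609²)·3.6454] / (0.2609·√3.6454)
   = [0.952344 + 0.243638] / 0.498135 = 2.400921
d₂ = d₁ − σ√T = 2.400921 − 0.498135 = 1.902787
N(d₁) = 0.991823,  N(d₂) = 0.971466,  e^(−rT) = 0.887303
E₀ = V₀·N(d₁) − D·e^(−rT)·N(d₂)
   = 331.7988·0.991823 − 128.0198·0.887303·0.971466 = 218.734659
B₀ = V₀ − E₀ = 331.7988 − 218.734659 = 113.064141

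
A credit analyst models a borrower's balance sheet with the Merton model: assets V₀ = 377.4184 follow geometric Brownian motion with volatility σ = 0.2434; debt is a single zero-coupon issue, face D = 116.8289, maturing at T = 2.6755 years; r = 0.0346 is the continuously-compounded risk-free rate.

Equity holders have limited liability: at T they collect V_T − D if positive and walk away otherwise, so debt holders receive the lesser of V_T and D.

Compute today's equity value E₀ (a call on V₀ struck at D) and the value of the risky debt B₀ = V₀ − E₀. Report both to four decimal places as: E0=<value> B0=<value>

d₁ = [ln(V₀/D) + (r + σ²/2)T] / (σ√T)
   = [ln(377.4184/116.8289) + (0.0346 + 0.5·0.2434²)·2.6755] / (0.2434·√2.6755)
   = [1.172644 + 0.171825] / 0.398128 = 3.376975
d₂ = d₁ − σ√T = 3.376975 − 0.398128 = 2.978847
N(d₁) = 0.999634,  N(d₂) = 0.998553,  e^(−rT) = 0.911583
E₀ = V₀·N(d₁) − D·e^(−rT)·N(d₂)
   = 377.4184·0.999634 − 116.8289·0.911583·0.998553 = 270.934895
B₀ = V₀ − E₀ = 377.4184 − 270.934895 = 106.483505

E0=270.9349 B0=106.4835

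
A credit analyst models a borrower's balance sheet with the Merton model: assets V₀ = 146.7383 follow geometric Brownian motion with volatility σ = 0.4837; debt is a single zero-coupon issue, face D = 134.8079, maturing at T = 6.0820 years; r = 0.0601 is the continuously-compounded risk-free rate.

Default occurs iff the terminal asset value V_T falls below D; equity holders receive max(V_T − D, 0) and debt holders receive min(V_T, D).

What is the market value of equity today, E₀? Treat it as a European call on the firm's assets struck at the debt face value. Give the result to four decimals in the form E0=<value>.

d₁ = [ln(V₀/D) + (r + σ²/2)T] / (σ√T)
   = [ln(146.7383/134.8079) + (0.0601 + 0.5·0.4837²)·6.0820] / (0.4837·√6.0820)
   = [0.084800 + 1.077018] / 1.192887 = 0.973955
d₂ = d₁ − σ√T = 0.973955 − 1.192887 = -0.218932
N(d₁) = 0.834960,  N(d₂) = 0.413351,  e^(−rT) = 0.693830
E₀ = V₀·N(d₁) − D·e^(−rT)·N(d₂)
   = 146.7383·0.834960 − 134.8079·0.693830·0.413351 = 83.858365

E0=83.8584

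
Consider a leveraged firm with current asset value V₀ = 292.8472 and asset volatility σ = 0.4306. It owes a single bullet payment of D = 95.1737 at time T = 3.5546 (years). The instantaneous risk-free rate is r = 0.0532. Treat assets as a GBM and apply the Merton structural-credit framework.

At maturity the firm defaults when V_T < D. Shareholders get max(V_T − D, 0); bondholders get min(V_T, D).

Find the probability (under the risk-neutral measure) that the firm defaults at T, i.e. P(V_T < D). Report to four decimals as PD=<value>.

PD=0.1129

d₁ = [ln(V₀/D) + (r + σ²/2)T] / (σ√T)
   = [ln(292.8472/95.1737) + (0.0532 + 0.5·0.4306²)·3.5546] / (0.4306·√3.5546)
   = [1.123947 + 0.518645] / 0.811838 = 2.023301
d₂ = d₁ − σ√T = 2.023301 − 0.811838 = 1.211463
risk-neutral PD = N(−d₂) = N(-1.211463) = 0.112859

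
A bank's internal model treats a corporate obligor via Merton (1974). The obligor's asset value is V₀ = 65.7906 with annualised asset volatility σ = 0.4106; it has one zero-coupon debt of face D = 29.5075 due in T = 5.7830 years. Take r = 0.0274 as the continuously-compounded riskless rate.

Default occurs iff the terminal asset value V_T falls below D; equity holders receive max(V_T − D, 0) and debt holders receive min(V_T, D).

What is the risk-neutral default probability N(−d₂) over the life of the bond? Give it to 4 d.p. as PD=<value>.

PD=0.3160

d₁ = [ln(V₀/D) + (r + σ²/2)T] / (σ√T)
   = [ln(65.7906/29.5075) + (0.0274 + 0.5·0.4106²)·5.7830] / (0.4106·√5.7830)
   = [0.801833 + 0.645939] / 0.987405 = 1.466238
d₂ = d₁ − σ√T = 1.466238 − 0.987405 = 0.478833
risk-neutral PD = N(−d₂) = N(-0.478833) = 0.316029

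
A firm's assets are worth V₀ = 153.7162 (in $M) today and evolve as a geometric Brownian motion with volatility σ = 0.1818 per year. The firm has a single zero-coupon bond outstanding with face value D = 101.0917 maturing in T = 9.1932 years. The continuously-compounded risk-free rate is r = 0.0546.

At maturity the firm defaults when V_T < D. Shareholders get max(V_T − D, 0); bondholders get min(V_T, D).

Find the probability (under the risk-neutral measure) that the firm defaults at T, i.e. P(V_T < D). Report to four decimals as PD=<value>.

PD=0.0815

d₁ = [ln(V₀/D) + (r + σ²/2)T] / (σ√T)
   = [ln(153.7162/101.0917) + (0.0546 + 0.5·0.1818²)·9.1932] / (0.1818·√9.1932)
   = [0.419080 + 0.653872] / 0.551223 = 1.946494
d₂ = d₁ − σ√T = 1.946494 − 0.551223 = 1.395271
risk-neutral PD = N(−d₂) = N(-1.395271) = 0.081467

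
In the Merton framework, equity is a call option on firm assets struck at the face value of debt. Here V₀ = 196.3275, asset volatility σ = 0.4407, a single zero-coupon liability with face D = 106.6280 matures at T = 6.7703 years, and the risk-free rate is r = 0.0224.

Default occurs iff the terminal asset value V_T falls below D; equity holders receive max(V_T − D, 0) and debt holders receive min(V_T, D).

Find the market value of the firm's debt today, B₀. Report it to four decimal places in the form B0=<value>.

d₁ = [ln(V₀/D) + (r + σ²/2)T] / (σ√T)
   = [ln(196.3275/106.6280) + (0.0224 + 0.5·0.4407²)·6.7703] / (0.4407·√6.7703)
   = [0.610438 + 0.809107] / 1.146693 = 1.237947
d₂ = d₁ − σ√T = 1.237947 − 1.146693 = 0.091254
N(d₁) = 0.892132,  N(d₂) = 0.536355,  e^(−rT) = 0.859285
E₀ = V₀·N(d₁) − D·e^(−rT)·N(d₂)
   = 196.3275·0.892132 − 106.6280·0.859285·0.536355 = 126.007193
B₀ = V₀ − E₀ = 196.3275 − 126.007193 = 70.320307

B0=70.3203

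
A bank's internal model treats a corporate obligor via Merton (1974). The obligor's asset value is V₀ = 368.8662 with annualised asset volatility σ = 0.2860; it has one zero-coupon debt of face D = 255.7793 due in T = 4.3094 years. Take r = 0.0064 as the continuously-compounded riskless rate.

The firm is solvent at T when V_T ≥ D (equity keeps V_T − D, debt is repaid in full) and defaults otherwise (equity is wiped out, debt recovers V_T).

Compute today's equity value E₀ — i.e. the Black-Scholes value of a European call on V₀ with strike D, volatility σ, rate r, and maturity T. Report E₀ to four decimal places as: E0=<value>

E0=146.7285

d₁ = [ln(V₀/D) + (r + σ²/2)T] / (σ√T)
   = [ln(368.8662/255.7793) + (0.0064 + 0.5·0.2860²)·4.3094] / (0.2860·√4.3094)
   = [0.366119 + 0.203826] / 0.593710 = 0.959972
d₂ = d₁ − σ√T = 0.959972 − 0.593710 = 0.366262
N(d₁) = 0.831465,  N(d₂) = 0.642915,  e^(−rT) = 0.972797
E₀ = V₀·N(d₁) − D·e^(−rT)·N(d₂)
   = 368.8662·0.831465 − 255.7793·0.972797·0.642915 = 146.728500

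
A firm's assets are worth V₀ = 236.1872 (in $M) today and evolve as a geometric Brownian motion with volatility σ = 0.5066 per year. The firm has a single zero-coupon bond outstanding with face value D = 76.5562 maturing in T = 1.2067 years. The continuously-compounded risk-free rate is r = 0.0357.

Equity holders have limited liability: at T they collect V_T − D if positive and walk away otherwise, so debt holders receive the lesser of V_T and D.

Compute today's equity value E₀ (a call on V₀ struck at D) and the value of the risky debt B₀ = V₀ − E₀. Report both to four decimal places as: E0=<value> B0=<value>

E0=163.3159 B0=72.8713

d₁ = [ln(V₀/D) + (r + σ²/2)T] / (σ√T)
   = [ln(236.1872/76.5562) + (0.0357 + 0.5·0.5066²)·1.2067] / (0.5066·√1.2067)
   = [1.126600 + 0.197925] / 0.556500 = 2.380100
d₂ = d₁ − σ√T = 2.380100 − 0.556500 = 1.823600
N(d₁) = 0.991346,  N(d₂) = 0.965894,  e^(−rT) = 0.957836
E₀ = V₀·N(d₁) − D·e^(−rT)·N(d₂)
   = 236.1872·0.991346 − 76.5562·0.957836·0.965894 = 163.315946
B₀ = V₀ − E₀ = 236.1872 − 163.315946 = 72.871254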